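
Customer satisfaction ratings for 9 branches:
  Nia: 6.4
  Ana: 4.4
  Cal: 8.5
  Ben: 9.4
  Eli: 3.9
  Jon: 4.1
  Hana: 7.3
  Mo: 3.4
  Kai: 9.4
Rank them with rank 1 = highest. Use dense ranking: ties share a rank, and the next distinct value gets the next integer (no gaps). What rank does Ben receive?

1

Sorted (descending): 9.4, 9.4, 8.5, 7.3, 6.4, 4.4, 4.1, 3.9, 3.4
The 2 values of 9.4 share dense rank 1.
Remaining distinct values take the next consecutive integers.
Ben has value 9.4 → rank 1.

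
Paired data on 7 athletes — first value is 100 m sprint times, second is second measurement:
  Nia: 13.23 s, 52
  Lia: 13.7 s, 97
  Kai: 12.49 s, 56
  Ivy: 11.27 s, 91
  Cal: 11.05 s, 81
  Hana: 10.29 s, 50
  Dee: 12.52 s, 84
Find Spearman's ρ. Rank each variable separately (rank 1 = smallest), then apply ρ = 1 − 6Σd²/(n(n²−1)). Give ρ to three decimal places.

Ranks of variable 1: 6, 7, 4, 3, 2, 1, 5
Ranks of variable 2: 2, 7, 3, 6, 4, 1, 5
d = r₁ − r₂: 4, 0, 1, -3, -2, 0, 0
d²: 16, 0, 1, 9, 4, 0, 0; Σd² = 30
ρ = 1 − 6·30/(7·48) = 1 − 180/336 = 0.464

0.464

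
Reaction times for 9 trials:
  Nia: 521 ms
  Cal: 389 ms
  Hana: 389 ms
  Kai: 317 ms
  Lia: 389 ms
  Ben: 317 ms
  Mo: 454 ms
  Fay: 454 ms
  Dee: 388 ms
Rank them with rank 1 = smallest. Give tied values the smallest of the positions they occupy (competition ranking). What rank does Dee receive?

Sorted (ascending): 317, 317, 388, 389, 389, 389, 454, 454, 521
The 2 values of 317 occupy positions 1–2 → each gets rank 1.
The 3 values of 389 occupy positions 4–6 → each gets rank 4.
The 2 values of 454 occupy positions 7–8 → each gets rank 7.
Dee has value 388 ms → rank 3.

3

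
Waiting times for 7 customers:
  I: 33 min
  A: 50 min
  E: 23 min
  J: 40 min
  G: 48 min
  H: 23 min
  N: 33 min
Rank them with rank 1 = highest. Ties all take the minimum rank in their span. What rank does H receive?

Sorted (descending): 50, 48, 40, 33, 33, 23, 23
The 2 values of 33 occupy positions 4–5 → each gets rank 4.
The 2 values of 23 occupy positions 6–7 → each gets rank 6.
H has value 23 min → rank 6.

6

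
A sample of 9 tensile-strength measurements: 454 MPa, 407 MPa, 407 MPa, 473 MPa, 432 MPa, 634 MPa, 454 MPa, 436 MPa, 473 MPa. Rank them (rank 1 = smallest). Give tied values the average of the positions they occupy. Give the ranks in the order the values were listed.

5.5, 1.5, 1.5, 7.5, 3, 9, 5.5, 4, 7.5

Sorted (ascending): 407, 407, 432, 436, 454, 454, 473, 473, 634
The 2 values of 407 occupy positions 1–2 → average rank (1+2)/2 = 1.5.
The 2 values of 454 occupy positions 5–6 → average rank (5+6)/2 = 5.5.
The 2 values of 473 occupy positions 7–8 → average rank (7+8)/2 = 7.5.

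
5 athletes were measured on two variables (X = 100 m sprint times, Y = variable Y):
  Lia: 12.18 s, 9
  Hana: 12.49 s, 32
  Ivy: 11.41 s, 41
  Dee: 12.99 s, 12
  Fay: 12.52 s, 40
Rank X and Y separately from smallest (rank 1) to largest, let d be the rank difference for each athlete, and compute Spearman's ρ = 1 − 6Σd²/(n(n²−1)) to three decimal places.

-0.300

Ranks of variable 1: 2, 3, 1, 5, 4
Ranks of variable 2: 1, 3, 5, 2, 4
d = r₁ − r₂: 1, 0, -4, 3, 0
d²: 1, 0, 16, 9, 0; Σd² = 26
ρ = 1 − 6·26/(5·24) = 1 − 156/120 = -0.300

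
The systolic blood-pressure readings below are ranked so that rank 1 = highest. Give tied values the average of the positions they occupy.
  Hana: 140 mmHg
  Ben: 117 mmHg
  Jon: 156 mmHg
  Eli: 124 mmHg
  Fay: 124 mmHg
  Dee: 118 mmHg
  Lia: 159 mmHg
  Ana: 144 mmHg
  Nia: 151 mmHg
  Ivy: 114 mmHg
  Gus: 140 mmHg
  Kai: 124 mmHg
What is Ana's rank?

Sorted (descending): 159, 156, 151, 144, 140, 140, 124, 124, 124, 118, 117, 114
The 2 values of 140 occupy positions 5–6 → average rank (5+6)/2 = 5.5.
The 3 values of 124 occupy positions 7–9 → average rank 8.
Ana has value 144 mmHg → rank 4.

4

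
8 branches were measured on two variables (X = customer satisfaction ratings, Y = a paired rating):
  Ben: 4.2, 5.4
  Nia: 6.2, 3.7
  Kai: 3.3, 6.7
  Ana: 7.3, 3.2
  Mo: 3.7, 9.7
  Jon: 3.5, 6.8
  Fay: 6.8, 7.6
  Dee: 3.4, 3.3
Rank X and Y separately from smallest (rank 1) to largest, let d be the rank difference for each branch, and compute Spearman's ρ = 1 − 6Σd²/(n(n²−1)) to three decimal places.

Ranks of variable 1: 5, 6, 1, 8, 4, 3, 7, 2
Ranks of variable 2: 4, 3, 5, 1, 8, 6, 7, 2
d = r₁ − r₂: 1, 3, -4, 7, -4, -3, 0, 0
d²: 1, 9, 16, 49, 16, 9, 0, 0; Σd² = 100
ρ = 1 − 6·100/(8·63) = 1 − 600/504 = -0.190

-0.190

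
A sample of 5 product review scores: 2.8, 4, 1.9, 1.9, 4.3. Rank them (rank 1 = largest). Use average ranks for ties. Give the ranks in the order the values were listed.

3, 2, 4.5, 4.5, 1

Sorted (descending): 4.3, 4, 2.8, 1.9, 1.9
The 2 values of 1.9 occupy positions 4–5 → average rank (4+5)/2 = 4.5.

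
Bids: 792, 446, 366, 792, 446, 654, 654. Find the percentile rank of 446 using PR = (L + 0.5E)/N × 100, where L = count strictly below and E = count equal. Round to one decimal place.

28.6

N = 7.
Strictly below 446: 1. Equal to 446: 2.
PR = (1 + 0.5·2)/7 × 100 = 28.6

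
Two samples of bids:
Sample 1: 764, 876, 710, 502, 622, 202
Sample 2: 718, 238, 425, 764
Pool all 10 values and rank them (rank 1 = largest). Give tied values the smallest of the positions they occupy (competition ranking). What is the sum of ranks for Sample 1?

31

Sorted (descending): 876, 764, 764, 718, 710, 622, 502, 425, 238, 202
The 2 values of 764 occupy positions 2–3 → each gets rank 2.
Sample 1 values → pooled ranks: 764→2, 876→1, 710→5, 502→7, 622→6, 202→10
Rank sum = 2 + 1 + 5 + 7 + 6 + 10 = 31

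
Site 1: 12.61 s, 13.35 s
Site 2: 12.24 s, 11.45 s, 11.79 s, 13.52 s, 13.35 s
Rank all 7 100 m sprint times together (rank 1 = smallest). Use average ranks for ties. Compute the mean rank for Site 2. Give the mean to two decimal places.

3.70

Sorted (ascending): 11.45, 11.79, 12.24, 12.61, 13.35, 13.35, 13.52
The 2 values of 13.35 occupy positions 5–6 → average rank (5+6)/2 = 5.5.
Site 2 values → pooled ranks: 12.24→3, 11.45→1, 11.79→2, 13.52→7, 13.35→5.5
Mean rank = (3 + 1 + 2 + 7 + 5.5) / 5 = 3.70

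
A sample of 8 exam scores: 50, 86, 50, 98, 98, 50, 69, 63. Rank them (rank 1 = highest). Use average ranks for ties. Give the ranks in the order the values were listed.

Sorted (descending): 98, 98, 86, 69, 63, 50, 50, 50
The 2 values of 98 occupy positions 1–2 → average rank (1+2)/2 = 1.5.
The 3 values of 50 occupy positions 6–8 → average rank 7.

7, 3, 7, 1.5, 1.5, 7, 4, 5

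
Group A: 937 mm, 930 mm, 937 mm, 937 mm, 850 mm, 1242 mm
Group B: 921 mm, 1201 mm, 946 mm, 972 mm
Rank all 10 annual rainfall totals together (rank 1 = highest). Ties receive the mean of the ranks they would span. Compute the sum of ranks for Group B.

18

Sorted (descending): 1242, 1201, 972, 946, 937, 937, 937, 930, 921, 850
The 3 values of 937 occupy positions 5–7 → average rank 6.
Group B values → pooled ranks: 921→9, 1201→2, 946→4, 972→3
Rank sum = 9 + 2 + 4 + 3 = 18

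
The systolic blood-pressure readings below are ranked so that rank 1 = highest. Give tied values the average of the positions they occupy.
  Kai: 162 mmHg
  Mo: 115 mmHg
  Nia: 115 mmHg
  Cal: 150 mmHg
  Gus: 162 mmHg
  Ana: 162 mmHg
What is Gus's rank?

2

Sorted (descending): 162, 162, 162, 150, 115, 115
The 3 values of 162 occupy positions 1–3 → average rank 2.
The 2 values of 115 occupy positions 5–6 → average rank (5+6)/2 = 5.5.
Gus has value 162 mmHg → rank 2.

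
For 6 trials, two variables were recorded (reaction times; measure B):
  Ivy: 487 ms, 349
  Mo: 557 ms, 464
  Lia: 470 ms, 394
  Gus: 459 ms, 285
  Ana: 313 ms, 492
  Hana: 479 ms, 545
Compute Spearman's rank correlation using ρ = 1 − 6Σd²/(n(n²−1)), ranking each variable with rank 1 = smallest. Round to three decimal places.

0.029

Ranks of variable 1: 5, 6, 3, 2, 1, 4
Ranks of variable 2: 2, 4, 3, 1, 5, 6
d = r₁ − r₂: 3, 2, 0, 1, -4, -2
d²: 9, 4, 0, 1, 16, 4; Σd² = 34
ρ = 1 − 6·34/(6·35) = 1 − 204/210 = 0.029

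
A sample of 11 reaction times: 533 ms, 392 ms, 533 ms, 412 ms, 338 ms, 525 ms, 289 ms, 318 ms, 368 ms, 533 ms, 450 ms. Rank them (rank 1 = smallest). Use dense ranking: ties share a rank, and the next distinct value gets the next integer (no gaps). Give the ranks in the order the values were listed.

9, 5, 9, 6, 3, 8, 1, 2, 4, 9, 7

Sorted (ascending): 289, 318, 338, 368, 392, 412, 450, 525, 533, 533, 533
The 3 values of 533 share dense rank 9.
Remaining distinct values take the next consecutive integers.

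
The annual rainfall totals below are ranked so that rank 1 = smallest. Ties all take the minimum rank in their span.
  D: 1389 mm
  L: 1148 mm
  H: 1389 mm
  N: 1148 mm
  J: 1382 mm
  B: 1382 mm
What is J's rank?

3

Sorted (ascending): 1148, 1148, 1382, 1382, 1389, 1389
The 2 values of 1148 occupy positions 1–2 → each gets rank 1.
The 2 values of 1382 occupy positions 3–4 → each gets rank 3.
The 2 values of 1389 occupy positions 5–6 → each gets rank 5.
J has value 1382 mm → rank 3.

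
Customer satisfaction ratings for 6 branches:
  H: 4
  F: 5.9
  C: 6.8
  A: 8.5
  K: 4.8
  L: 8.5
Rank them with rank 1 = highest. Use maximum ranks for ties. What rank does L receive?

2

Sorted (descending): 8.5, 8.5, 6.8, 5.9, 4.8, 4
The 2 values of 8.5 occupy positions 1–2 → each gets rank 2.
L has value 8.5 → rank 2.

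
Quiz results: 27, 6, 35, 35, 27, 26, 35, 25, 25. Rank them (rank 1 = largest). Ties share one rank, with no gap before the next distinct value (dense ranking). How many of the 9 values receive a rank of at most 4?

Sorted (descending): 35, 35, 35, 27, 27, 26, 25, 25, 6
The 3 values of 35 share dense rank 1.
The 2 values of 27 share dense rank 2.
The 2 values of 25 share dense rank 4.
Remaining distinct values take the next consecutive integers.
Ranks ≤ 4: {1, 1, 1, 2, 2, 3, 4, 4} → 8 values.

8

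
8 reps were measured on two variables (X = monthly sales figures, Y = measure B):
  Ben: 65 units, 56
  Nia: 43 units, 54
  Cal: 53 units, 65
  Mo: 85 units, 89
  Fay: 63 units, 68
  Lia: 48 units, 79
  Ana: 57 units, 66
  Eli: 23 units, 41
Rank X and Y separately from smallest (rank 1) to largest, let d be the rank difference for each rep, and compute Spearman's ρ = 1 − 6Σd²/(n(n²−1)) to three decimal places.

0.619

Ranks of variable 1: 7, 2, 4, 8, 6, 3, 5, 1
Ranks of variable 2: 3, 2, 4, 8, 6, 7, 5, 1
d = r₁ − r₂: 4, 0, 0, 0, 0, -4, 0, 0
d²: 16, 0, 0, 0, 0, 16, 0, 0; Σd² = 32
ρ = 1 − 6·32/(8·63) = 1 − 192/504 = 0.619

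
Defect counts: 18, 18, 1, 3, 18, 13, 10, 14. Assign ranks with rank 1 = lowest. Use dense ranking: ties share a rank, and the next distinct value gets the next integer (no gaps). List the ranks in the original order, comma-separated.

Sorted (ascending): 1, 3, 10, 13, 14, 18, 18, 18
The 3 values of 18 share dense rank 6.
Remaining distinct values take the next consecutive integers.

6, 6, 1, 2, 6, 4, 3, 5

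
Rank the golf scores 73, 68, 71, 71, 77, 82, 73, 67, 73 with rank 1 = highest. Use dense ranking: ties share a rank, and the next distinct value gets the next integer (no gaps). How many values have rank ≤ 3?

Sorted (descending): 82, 77, 73, 73, 73, 71, 71, 68, 67
The 3 values of 73 share dense rank 3.
The 2 values of 71 share dense rank 4.
Remaining distinct values take the next consecutive integers.
Ranks ≤ 3: {1, 2, 3, 3, 3} → 5 values.

5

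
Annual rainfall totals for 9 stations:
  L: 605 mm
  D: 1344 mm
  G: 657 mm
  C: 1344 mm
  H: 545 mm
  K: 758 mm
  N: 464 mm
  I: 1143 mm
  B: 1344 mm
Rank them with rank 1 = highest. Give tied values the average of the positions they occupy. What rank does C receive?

2

Sorted (descending): 1344, 1344, 1344, 1143, 758, 657, 605, 545, 464
The 3 values of 1344 occupy positions 1–3 → average rank 2.
C has value 1344 mm → rank 2.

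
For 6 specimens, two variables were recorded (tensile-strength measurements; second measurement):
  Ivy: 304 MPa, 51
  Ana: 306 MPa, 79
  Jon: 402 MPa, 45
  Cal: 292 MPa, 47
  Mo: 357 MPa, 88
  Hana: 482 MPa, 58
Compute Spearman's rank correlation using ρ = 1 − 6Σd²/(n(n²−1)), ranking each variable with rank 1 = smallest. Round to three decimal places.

0.143

Ranks of variable 1: 2, 3, 5, 1, 4, 6
Ranks of variable 2: 3, 5, 1, 2, 6, 4
d = r₁ − r₂: -1, -2, 4, -1, -2, 2
d²: 1, 4, 16, 1, 4, 4; Σd² = 30
ρ = 1 − 6·30/(6·35) = 1 − 180/210 = 0.143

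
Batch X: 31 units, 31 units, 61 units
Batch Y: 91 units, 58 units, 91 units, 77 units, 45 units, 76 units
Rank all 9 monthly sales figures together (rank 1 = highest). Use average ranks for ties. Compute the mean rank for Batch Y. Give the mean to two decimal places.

Sorted (descending): 91, 91, 77, 76, 61, 58, 45, 31, 31
The 2 values of 91 occupy positions 1–2 → average rank (1+2)/2 = 1.5.
The 2 values of 31 occupy positions 8–9 → average rank (8+9)/2 = 8.5.
Batch Y values → pooled ranks: 91→1.5, 58→6, 91→1.5, 77→3, 45→7, 76→4
Mean rank = (1.5 + 6 + 1.5 + 3 + 7 + 4) / 6 = 3.83

3.83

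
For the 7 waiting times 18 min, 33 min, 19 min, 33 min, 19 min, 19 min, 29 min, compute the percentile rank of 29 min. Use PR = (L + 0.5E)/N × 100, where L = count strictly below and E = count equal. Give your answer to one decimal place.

N = 7.
Strictly below 29: 4. Equal to 29: 1.
PR = (4 + 0.5·1)/7 × 100 = 64.3

64.3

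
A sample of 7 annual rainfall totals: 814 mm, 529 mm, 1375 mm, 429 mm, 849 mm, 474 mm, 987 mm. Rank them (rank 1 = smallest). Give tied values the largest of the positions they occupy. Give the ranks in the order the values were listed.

4, 3, 7, 1, 5, 2, 6

Sorted (ascending): 429, 474, 529, 814, 849, 987, 1375
No ties — each value takes its position as its rank.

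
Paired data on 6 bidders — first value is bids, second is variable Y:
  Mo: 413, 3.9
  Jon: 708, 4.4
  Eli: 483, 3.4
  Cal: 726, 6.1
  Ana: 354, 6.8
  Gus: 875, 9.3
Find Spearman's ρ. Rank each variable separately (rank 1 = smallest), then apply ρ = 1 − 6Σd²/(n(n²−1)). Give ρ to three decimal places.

0.371

Ranks of variable 1: 2, 4, 3, 5, 1, 6
Ranks of variable 2: 2, 3, 1, 4, 5, 6
d = r₁ − r₂: 0, 1, 2, 1, -4, 0
d²: 0, 1, 4, 1, 16, 0; Σd² = 22
ρ = 1 − 6·22/(6·35) = 1 − 132/210 = 0.371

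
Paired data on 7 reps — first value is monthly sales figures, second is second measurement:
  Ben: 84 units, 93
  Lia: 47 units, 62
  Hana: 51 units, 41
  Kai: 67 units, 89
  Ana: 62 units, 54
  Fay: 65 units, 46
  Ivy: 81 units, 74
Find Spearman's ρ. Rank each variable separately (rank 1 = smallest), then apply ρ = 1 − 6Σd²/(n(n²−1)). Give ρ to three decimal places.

Ranks of variable 1: 7, 1, 2, 5, 3, 4, 6
Ranks of variable 2: 7, 4, 1, 6, 3, 2, 5
d = r₁ − r₂: 0, -3, 1, -1, 0, 2, 1
d²: 0, 9, 1, 1, 0, 4, 1; Σd² = 16
ρ = 1 − 6·16/(7·48) = 1 − 96/336 = 0.714

0.714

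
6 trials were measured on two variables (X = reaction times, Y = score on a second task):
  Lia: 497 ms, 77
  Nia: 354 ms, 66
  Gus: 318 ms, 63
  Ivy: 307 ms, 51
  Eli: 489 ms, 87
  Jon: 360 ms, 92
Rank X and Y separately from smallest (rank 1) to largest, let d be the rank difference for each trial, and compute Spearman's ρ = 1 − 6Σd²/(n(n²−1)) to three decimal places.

Ranks of variable 1: 6, 3, 2, 1, 5, 4
Ranks of variable 2: 4, 3, 2, 1, 5, 6
d = r₁ − r₂: 2, 0, 0, 0, 0, -2
d²: 4, 0, 0, 0, 0, 4; Σd² = 8
ρ = 1 − 6·8/(6·35) = 1 − 48/210 = 0.771

0.771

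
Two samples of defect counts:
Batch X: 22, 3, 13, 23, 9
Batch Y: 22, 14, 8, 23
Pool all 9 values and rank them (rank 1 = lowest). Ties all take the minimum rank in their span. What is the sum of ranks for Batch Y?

21

Sorted (ascending): 3, 8, 9, 13, 14, 22, 22, 23, 23
The 2 values of 22 occupy positions 6–7 → each gets rank 6.
The 2 values of 23 occupy positions 8–9 → each gets rank 8.
Batch Y values → pooled ranks: 22→6, 14→5, 8→2, 23→8
Rank sum = 6 + 5 + 2 + 8 = 21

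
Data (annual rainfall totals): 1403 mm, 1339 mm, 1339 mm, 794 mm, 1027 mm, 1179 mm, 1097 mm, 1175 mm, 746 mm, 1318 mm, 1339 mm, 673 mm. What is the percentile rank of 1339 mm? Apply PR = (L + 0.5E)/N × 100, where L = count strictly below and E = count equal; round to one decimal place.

79.2

N = 12.
Strictly below 1339: 8. Equal to 1339: 3.
PR = (8 + 0.5·3)/12 × 100 = 79.2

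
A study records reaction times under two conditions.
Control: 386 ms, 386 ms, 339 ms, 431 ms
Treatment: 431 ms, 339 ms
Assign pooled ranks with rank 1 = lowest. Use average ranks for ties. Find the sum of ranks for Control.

Sorted (ascending): 339, 339, 386, 386, 431, 431
The 2 values of 339 occupy positions 1–2 → average rank (1+2)/2 = 1.5.
The 2 values of 386 occupy positions 3–4 → average rank (3+4)/2 = 3.5.
The 2 values of 431 occupy positions 5–6 → average rank (5+6)/2 = 5.5.
Control values → pooled ranks: 386→3.5, 386→3.5, 339→1.5, 431→5.5
Rank sum = 3.5 + 3.5 + 1.5 + 5.5 = 14

14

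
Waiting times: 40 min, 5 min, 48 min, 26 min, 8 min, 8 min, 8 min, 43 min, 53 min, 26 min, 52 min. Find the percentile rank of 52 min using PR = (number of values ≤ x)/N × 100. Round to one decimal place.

N = 11.
Strictly below 52: 9. Equal to 52: 1.
PR = 10/11 × 100 = 90.9

90.9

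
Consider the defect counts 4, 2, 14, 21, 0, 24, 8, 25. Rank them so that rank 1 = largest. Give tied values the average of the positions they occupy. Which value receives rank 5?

8

Sorted (descending): 25, 24, 21, 14, 8, 4, 2, 0
No ties — each value takes its position as its rank.
Rank 5 → value 8.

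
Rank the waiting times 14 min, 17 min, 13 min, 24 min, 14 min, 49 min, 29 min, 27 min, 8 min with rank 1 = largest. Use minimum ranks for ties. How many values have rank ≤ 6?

Sorted (descending): 49, 29, 27, 24, 17, 14, 14, 13, 8
The 2 values of 14 occupy positions 6–7 → each gets rank 6.
Ranks ≤ 6: {1, 2, 3, 4, 5, 6, 6} → 7 values.

7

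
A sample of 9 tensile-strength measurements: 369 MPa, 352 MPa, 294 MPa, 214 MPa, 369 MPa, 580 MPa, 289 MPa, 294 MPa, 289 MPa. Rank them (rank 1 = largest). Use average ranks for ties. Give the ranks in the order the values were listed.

2.5, 4, 5.5, 9, 2.5, 1, 7.5, 5.5, 7.5

Sorted (descending): 580, 369, 369, 352, 294, 294, 289, 289, 214
The 2 values of 369 occupy positions 2–3 → average rank (2+3)/2 = 2.5.
The 2 values of 294 occupy positions 5–6 → average rank (5+6)/2 = 5.5.
The 2 values of 289 occupy positions 7–8 → average rank (7+8)/2 = 7.5.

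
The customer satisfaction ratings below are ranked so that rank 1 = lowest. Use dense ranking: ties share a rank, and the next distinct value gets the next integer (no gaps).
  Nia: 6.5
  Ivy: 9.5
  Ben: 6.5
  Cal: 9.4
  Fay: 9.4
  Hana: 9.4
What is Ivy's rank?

Sorted (ascending): 6.5, 6.5, 9.4, 9.4, 9.4, 9.5
The 2 values of 6.5 share dense rank 1.
The 3 values of 9.4 share dense rank 2.
Remaining distinct values take the next consecutive integers.
Ivy has value 9.5 → rank 3.

3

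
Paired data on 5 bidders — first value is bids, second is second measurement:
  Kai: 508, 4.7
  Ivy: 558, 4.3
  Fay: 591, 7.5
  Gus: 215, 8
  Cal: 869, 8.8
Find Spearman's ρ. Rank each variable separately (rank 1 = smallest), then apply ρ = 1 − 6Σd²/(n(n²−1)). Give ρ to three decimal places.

Ranks of variable 1: 2, 3, 4, 1, 5
Ranks of variable 2: 2, 1, 3, 4, 5
d = r₁ − r₂: 0, 2, 1, -3, 0
d²: 0, 4, 1, 9, 0; Σd² = 14
ρ = 1 − 6·14/(5·24) = 1 − 84/120 = 0.300

0.300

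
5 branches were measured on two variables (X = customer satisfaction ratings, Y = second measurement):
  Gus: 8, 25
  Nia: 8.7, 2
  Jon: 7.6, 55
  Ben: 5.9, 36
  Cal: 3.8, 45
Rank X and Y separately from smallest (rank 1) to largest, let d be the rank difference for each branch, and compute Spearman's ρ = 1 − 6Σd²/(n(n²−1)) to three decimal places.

-0.700

Ranks of variable 1: 4, 5, 3, 2, 1
Ranks of variable 2: 2, 1, 5, 3, 4
d = r₁ − r₂: 2, 4, -2, -1, -3
d²: 4, 16, 4, 1, 9; Σd² = 34
ρ = 1 − 6·34/(5·24) = 1 − 204/120 = -0.700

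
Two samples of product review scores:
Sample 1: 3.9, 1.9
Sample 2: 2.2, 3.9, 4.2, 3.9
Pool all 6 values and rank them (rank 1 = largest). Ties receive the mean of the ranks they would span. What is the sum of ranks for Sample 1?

9

Sorted (descending): 4.2, 3.9, 3.9, 3.9, 2.2, 1.9
The 3 values of 3.9 occupy positions 2–4 → average rank 3.
Sample 1 values → pooled ranks: 3.9→3, 1.9→6
Rank sum = 3 + 6 = 9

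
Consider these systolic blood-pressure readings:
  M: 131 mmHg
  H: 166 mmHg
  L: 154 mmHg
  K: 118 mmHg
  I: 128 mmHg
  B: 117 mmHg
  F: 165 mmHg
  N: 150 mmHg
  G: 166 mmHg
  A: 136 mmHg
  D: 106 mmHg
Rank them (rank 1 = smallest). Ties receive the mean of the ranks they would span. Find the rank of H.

10.5

Sorted (ascending): 106, 117, 118, 128, 131, 136, 150, 154, 165, 166, 166
The 2 values of 166 occupy positions 10–11 → average rank (10+11)/2 = 10.5.
H has value 166 mmHg → rank 10.5.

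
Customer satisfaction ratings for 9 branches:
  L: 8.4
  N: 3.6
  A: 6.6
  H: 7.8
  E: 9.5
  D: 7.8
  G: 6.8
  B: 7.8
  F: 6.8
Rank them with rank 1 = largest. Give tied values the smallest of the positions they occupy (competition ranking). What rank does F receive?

6

Sorted (descending): 9.5, 8.4, 7.8, 7.8, 7.8, 6.8, 6.8, 6.6, 3.6
The 3 values of 7.8 occupy positions 3–5 → each gets rank 3.
The 2 values of 6.8 occupy positions 6–7 → each gets rank 6.
F has value 6.8 → rank 6.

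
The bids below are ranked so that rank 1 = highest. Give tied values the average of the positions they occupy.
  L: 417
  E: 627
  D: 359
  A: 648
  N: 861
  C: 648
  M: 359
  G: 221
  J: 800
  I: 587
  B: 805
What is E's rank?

6

Sorted (descending): 861, 805, 800, 648, 648, 627, 587, 417, 359, 359, 221
The 2 values of 648 occupy positions 4–5 → average rank (4+5)/2 = 4.5.
The 2 values of 359 occupy positions 9–10 → average rank (9+10)/2 = 9.5.
E has value 627 → rank 6.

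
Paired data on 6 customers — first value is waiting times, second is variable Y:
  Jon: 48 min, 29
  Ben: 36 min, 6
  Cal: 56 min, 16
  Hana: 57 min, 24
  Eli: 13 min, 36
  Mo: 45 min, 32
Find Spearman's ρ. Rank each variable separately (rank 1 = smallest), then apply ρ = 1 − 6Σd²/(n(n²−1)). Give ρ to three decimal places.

Ranks of variable 1: 4, 2, 5, 6, 1, 3
Ranks of variable 2: 4, 1, 2, 3, 6, 5
d = r₁ − r₂: 0, 1, 3, 3, -5, -2
d²: 0, 1, 9, 9, 25, 4; Σd² = 48
ρ = 1 − 6·48/(6·35) = 1 − 288/210 = -0.371

-0.371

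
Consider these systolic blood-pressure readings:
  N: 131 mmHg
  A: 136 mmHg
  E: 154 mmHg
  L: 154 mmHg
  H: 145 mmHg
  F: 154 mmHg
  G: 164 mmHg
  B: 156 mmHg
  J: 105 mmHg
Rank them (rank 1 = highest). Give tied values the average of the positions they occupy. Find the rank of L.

Sorted (descending): 164, 156, 154, 154, 154, 145, 136, 131, 105
The 3 values of 154 occupy positions 3–5 → average rank 4.
L has value 154 mmHg → rank 4.

4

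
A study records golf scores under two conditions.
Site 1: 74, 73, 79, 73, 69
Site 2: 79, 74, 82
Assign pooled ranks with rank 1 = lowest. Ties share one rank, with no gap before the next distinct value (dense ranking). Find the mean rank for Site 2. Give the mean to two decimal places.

Sorted (ascending): 69, 73, 73, 74, 74, 79, 79, 82
The 2 values of 73 share dense rank 2.
The 2 values of 74 share dense rank 3.
The 2 values of 79 share dense rank 4.
Remaining distinct values take the next consecutive integers.
Site 2 values → pooled ranks: 79→4, 74→3, 82→5
Mean rank = (4 + 3 + 5) / 3 = 4.00

4.00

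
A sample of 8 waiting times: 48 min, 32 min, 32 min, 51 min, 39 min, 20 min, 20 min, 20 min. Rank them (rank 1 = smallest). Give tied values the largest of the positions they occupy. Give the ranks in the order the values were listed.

7, 5, 5, 8, 6, 3, 3, 3

Sorted (ascending): 20, 20, 20, 32, 32, 39, 48, 51
The 3 values of 20 occupy positions 1–3 → each gets rank 3.
The 2 values of 32 occupy positions 4–5 → each gets rank 5.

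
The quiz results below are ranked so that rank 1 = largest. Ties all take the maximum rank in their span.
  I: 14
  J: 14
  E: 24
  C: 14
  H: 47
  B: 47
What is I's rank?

6

Sorted (descending): 47, 47, 24, 14, 14, 14
The 2 values of 47 occupy positions 1–2 → each gets rank 2.
The 3 values of 14 occupy positions 4–6 → each gets rank 6.
I has value 14 → rank 6.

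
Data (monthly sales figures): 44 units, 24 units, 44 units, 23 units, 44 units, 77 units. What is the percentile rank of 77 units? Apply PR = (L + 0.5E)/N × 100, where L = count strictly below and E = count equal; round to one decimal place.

91.7

N = 6.
Strictly below 77: 5. Equal to 77: 1.
PR = (5 + 0.5·1)/6 × 100 = 91.7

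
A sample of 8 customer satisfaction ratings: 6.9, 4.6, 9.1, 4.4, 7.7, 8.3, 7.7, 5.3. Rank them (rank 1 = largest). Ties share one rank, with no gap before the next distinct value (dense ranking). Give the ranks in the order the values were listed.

4, 6, 1, 7, 3, 2, 3, 5

Sorted (descending): 9.1, 8.3, 7.7, 7.7, 6.9, 5.3, 4.6, 4.4
The 2 values of 7.7 share dense rank 3.
Remaining distinct values take the next consecutive integers.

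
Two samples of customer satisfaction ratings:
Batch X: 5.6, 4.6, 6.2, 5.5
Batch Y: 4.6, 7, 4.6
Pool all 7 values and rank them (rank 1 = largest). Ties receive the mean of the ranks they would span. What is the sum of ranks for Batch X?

15

Sorted (descending): 7, 6.2, 5.6, 5.5, 4.6, 4.6, 4.6
The 3 values of 4.6 occupy positions 5–7 → average rank 6.
Batch X values → pooled ranks: 5.6→3, 4.6→6, 6.2→2, 5.5→4
Rank sum = 3 + 6 + 2 + 4 = 15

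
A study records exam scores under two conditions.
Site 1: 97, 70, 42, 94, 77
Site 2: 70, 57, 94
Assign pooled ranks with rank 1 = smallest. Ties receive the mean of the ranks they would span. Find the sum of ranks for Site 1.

24

Sorted (ascending): 42, 57, 70, 70, 77, 94, 94, 97
The 2 values of 70 occupy positions 3–4 → average rank (3+4)/2 = 3.5.
The 2 values of 94 occupy positions 6–7 → average rank (6+7)/2 = 6.5.
Site 1 values → pooled ranks: 97→8, 70→3.5, 42→1, 94→6.5, 77→5
Rank sum = 8 + 3.5 + 1 + 6.5 + 5 = 24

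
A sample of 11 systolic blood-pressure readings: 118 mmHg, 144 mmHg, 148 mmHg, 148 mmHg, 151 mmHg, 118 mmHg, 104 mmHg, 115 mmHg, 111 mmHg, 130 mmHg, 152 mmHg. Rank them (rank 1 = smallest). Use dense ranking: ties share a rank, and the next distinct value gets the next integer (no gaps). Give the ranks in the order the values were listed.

4, 6, 7, 7, 8, 4, 1, 3, 2, 5, 9

Sorted (ascending): 104, 111, 115, 118, 118, 130, 144, 148, 148, 151, 152
The 2 values of 118 share dense rank 4.
The 2 values of 148 share dense rank 7.
Remaining distinct values take the next consecutive integers.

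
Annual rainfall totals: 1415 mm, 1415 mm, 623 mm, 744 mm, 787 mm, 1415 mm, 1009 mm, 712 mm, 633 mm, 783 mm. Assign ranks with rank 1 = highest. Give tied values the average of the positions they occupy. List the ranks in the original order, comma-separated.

2, 2, 10, 7, 5, 2, 4, 8, 9, 6

Sorted (descending): 1415, 1415, 1415, 1009, 787, 783, 744, 712, 633, 623
The 3 values of 1415 occupy positions 1–3 → average rank 2.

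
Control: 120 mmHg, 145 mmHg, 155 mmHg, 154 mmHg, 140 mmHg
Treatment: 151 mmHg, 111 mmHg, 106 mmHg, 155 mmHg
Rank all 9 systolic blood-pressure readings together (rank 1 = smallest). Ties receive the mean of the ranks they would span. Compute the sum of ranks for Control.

Sorted (ascending): 106, 111, 120, 140, 145, 151, 154, 155, 155
The 2 values of 155 occupy positions 8–9 → average rank (8+9)/2 = 8.5.
Control values → pooled ranks: 120→3, 145→5, 155→8.5, 154→7, 140→4
Rank sum = 3 + 5 + 8.5 + 7 + 4 = 27.5

27.5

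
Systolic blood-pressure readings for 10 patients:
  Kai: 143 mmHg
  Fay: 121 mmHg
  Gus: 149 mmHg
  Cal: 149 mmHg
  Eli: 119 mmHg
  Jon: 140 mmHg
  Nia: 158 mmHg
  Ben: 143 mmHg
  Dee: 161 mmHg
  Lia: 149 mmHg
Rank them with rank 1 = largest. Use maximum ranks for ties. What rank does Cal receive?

5

Sorted (descending): 161, 158, 149, 149, 149, 143, 143, 140, 121, 119
The 3 values of 149 occupy positions 3–5 → each gets rank 5.
The 2 values of 143 occupy positions 6–7 → each gets rank 7.
Cal has value 149 mmHg → rank 5.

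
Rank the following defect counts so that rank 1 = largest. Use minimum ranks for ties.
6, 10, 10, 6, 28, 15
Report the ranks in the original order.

Sorted (descending): 28, 15, 10, 10, 6, 6
The 2 values of 10 occupy positions 3–4 → each gets rank 3.
The 2 values of 6 occupy positions 5–6 → each gets rank 5.

5, 3, 3, 5, 1, 2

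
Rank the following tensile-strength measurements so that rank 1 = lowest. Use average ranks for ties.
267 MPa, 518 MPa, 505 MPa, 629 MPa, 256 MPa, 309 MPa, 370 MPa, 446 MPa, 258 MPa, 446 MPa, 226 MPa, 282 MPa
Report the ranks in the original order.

Sorted (ascending): 226, 256, 258, 267, 282, 309, 370, 446, 446, 505, 518, 629
The 2 values of 446 occupy positions 8–9 → average rank (8+9)/2 = 8.5.

4, 11, 10, 12, 2, 6, 7, 8.5, 3, 8.5, 1, 5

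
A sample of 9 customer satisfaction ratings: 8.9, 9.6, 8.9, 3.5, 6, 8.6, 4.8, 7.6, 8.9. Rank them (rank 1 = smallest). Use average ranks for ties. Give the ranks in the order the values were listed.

7, 9, 7, 1, 3, 5, 2, 4, 7

Sorted (ascending): 3.5, 4.8, 6, 7.6, 8.6, 8.9, 8.9, 8.9, 9.6
The 3 values of 8.9 occupy positions 6–8 → average rank 7.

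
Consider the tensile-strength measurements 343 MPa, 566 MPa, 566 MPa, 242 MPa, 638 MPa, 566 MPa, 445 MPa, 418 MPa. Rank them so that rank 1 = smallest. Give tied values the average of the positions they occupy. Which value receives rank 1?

242

Sorted (ascending): 242, 343, 418, 445, 566, 566, 566, 638
The 3 values of 566 occupy positions 5–7 → average rank 6.
Rank 1 → value 242.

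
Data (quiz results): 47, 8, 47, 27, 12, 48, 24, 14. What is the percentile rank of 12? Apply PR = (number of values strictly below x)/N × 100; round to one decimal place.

12.5

N = 8.
Strictly below 12: 1. Equal to 12: 1.
PR = 1/8 × 100 = 12.5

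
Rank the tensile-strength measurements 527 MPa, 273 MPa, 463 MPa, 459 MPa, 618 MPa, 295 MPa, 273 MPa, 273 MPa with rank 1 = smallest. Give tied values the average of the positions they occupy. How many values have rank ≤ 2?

3

Sorted (ascending): 273, 273, 273, 295, 459, 463, 527, 618
The 3 values of 273 occupy positions 1–3 → average rank 2.
Ranks ≤ 2: {2, 2, 2} → 3 values.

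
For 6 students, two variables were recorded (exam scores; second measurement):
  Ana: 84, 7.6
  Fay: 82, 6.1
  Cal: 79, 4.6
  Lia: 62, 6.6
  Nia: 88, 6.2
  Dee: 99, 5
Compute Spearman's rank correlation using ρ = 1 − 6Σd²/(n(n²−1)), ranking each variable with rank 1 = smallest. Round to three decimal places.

-0.086

Ranks of variable 1: 4, 3, 2, 1, 5, 6
Ranks of variable 2: 6, 3, 1, 5, 4, 2
d = r₁ − r₂: -2, 0, 1, -4, 1, 4
d²: 4, 0, 1, 16, 1, 16; Σd² = 38
ρ = 1 − 6·38/(6·35) = 1 − 228/210 = -0.086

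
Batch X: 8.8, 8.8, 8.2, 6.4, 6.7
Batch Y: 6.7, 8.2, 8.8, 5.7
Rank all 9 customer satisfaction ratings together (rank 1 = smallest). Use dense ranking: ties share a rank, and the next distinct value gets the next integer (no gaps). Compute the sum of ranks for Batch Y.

Sorted (ascending): 5.7, 6.4, 6.7, 6.7, 8.2, 8.2, 8.8, 8.8, 8.8
The 2 values of 6.7 share dense rank 3.
The 2 values of 8.2 share dense rank 4.
The 3 values of 8.8 share dense rank 5.
Remaining distinct values take the next consecutive integers.
Batch Y values → pooled ranks: 6.7→3, 8.2→4, 8.8→5, 5.7→1
Rank sum = 3 + 4 + 5 + 1 = 13

13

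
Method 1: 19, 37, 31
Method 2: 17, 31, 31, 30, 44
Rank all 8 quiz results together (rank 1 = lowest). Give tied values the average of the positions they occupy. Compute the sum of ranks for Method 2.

22

Sorted (ascending): 17, 19, 30, 31, 31, 31, 37, 44
The 3 values of 31 occupy positions 4–6 → average rank 5.
Method 2 values → pooled ranks: 17→1, 31→5, 31→5, 30→3, 44→8
Rank sum = 1 + 5 + 5 + 3 + 8 = 22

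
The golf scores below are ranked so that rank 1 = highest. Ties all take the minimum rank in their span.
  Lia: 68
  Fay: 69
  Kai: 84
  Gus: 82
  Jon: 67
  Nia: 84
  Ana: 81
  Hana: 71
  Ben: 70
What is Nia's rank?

1

Sorted (descending): 84, 84, 82, 81, 71, 70, 69, 68, 67
The 2 values of 84 occupy positions 1–2 → each gets rank 1.
Nia has value 84 → rank 1.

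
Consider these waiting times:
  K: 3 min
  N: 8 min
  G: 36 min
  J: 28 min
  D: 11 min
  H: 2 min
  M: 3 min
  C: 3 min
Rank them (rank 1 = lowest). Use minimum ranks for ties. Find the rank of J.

7

Sorted (ascending): 2, 3, 3, 3, 8, 11, 28, 36
The 3 values of 3 occupy positions 2–4 → each gets rank 2.
J has value 28 min → rank 7.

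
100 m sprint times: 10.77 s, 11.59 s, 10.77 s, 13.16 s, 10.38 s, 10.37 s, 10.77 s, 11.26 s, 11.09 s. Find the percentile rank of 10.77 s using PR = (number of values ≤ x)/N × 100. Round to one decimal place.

N = 9.
Strictly below 10.77: 2. Equal to 10.77: 3.
PR = 5/9 × 100 = 55.6

55.6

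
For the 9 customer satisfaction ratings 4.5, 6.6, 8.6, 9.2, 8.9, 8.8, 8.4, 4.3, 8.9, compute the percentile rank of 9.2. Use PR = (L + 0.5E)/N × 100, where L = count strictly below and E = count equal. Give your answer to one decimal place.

94.4

N = 9.
Strictly below 9.2: 8. Equal to 9.2: 1.
PR = (8 + 0.5·1)/9 × 100 = 94.4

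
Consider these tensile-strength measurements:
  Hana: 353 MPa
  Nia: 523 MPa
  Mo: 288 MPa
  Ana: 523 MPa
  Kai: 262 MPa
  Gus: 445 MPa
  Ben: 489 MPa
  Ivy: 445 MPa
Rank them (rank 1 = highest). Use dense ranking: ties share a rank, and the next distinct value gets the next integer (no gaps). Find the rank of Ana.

Sorted (descending): 523, 523, 489, 445, 445, 353, 288, 262
The 2 values of 523 share dense rank 1.
The 2 values of 445 share dense rank 3.
Remaining distinct values take the next consecutive integers.
Ana has value 523 MPa → rank 1.

1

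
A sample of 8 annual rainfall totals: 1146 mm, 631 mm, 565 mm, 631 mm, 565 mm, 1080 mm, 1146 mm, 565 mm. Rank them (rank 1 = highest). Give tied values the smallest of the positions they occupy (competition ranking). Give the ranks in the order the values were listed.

Sorted (descending): 1146, 1146, 1080, 631, 631, 565, 565, 565
The 2 values of 1146 occupy positions 1–2 → each gets rank 1.
The 2 values of 631 occupy positions 4–5 → each gets rank 4.
The 3 values of 565 occupy positions 6–8 → each gets rank 6.

1, 4, 6, 4, 6, 3, 1, 6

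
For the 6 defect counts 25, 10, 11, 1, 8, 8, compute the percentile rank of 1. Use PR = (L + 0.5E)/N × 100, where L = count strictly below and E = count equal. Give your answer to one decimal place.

N = 6.
Strictly below 1: 0. Equal to 1: 1.
PR = (0 + 0.5·1)/6 × 100 = 8.3

8.3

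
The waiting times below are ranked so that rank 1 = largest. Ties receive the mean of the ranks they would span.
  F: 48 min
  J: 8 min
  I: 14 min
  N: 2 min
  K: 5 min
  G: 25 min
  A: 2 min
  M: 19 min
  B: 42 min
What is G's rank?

3

Sorted (descending): 48, 42, 25, 19, 14, 8, 5, 2, 2
The 2 values of 2 occupy positions 8–9 → average rank (8+9)/2 = 8.5.
G has value 25 min → rank 3.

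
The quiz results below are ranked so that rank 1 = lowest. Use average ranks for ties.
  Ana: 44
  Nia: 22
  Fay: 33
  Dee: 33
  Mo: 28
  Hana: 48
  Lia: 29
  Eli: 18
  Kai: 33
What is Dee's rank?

6

Sorted (ascending): 18, 22, 28, 29, 33, 33, 33, 44, 48
The 3 values of 33 occupy positions 5–7 → average rank 6.
Dee has value 33 → rank 6.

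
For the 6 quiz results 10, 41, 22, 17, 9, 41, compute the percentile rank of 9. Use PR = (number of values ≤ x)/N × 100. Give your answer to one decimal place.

16.7

N = 6.
Strictly below 9: 0. Equal to 9: 1.
PR = 1/6 × 100 = 16.7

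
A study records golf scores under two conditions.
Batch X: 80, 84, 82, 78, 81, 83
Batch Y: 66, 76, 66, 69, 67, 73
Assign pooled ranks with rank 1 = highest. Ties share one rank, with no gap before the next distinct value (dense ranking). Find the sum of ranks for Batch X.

21

Sorted (descending): 84, 83, 82, 81, 80, 78, 76, 73, 69, 67, 66, 66
The 2 values of 66 share dense rank 11.
Remaining distinct values take the next consecutive integers.
Batch X values → pooled ranks: 80→5, 84→1, 82→3, 78→6, 81→4, 83→2
Rank sum = 5 + 1 + 3 + 6 + 4 + 2 = 21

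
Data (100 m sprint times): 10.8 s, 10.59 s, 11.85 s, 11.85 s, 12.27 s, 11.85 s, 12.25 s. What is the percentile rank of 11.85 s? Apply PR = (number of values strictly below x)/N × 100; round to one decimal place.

N = 7.
Strictly below 11.85: 2. Equal to 11.85: 3.
PR = 2/7 × 100 = 28.6

28.6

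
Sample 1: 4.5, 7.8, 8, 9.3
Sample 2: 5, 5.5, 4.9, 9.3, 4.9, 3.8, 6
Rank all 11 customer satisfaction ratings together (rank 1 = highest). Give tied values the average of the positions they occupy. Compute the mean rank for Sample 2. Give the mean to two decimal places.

Sorted (descending): 9.3, 9.3, 8, 7.8, 6, 5.5, 5, 4.9, 4.9, 4.5, 3.8
The 2 values of 9.3 occupy positions 1–2 → average rank (1+2)/2 = 1.5.
The 2 values of 4.9 occupy positions 8–9 → average rank (8+9)/2 = 8.5.
Sample 2 values → pooled ranks: 5→7, 5.5→6, 4.9→8.5, 9.3→1.5, 4.9→8.5, 3.8→11, 6→5
Mean rank = (7 + 6 + 8.5 + 1.5 + 8.5 + 11 + 5) / 7 = 6.79

6.79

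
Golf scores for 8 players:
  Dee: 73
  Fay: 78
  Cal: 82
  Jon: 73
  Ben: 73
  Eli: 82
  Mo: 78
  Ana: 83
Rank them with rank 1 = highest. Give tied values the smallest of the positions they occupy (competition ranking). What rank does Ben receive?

6

Sorted (descending): 83, 82, 82, 78, 78, 73, 73, 73
The 2 values of 82 occupy positions 2–3 → each gets rank 2.
The 2 values of 78 occupy positions 4–5 → each gets rank 4.
The 3 values of 73 occupy positions 6–8 → each gets rank 6.
Ben has value 73 → rank 6.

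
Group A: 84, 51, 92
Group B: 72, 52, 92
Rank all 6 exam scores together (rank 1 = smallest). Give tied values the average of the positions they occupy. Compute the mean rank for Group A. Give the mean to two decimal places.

3.50

Sorted (ascending): 51, 52, 72, 84, 92, 92
The 2 values of 92 occupy positions 5–6 → average rank (5+6)/2 = 5.5.
Group A values → pooled ranks: 84→4, 51→1, 92→5.5
Mean rank = (4 + 1 + 5.5) / 3 = 3.50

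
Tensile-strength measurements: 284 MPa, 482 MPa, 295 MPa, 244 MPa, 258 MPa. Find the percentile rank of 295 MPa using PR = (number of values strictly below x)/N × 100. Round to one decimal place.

60.0

N = 5.
Strictly below 295: 3. Equal to 295: 1.
PR = 3/5 × 100 = 60.0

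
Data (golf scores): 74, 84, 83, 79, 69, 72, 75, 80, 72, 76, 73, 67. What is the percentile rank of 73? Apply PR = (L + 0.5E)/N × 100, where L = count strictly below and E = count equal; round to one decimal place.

N = 12.
Strictly below 73: 4. Equal to 73: 1.
PR = (4 + 0.5·1)/12 × 100 = 37.5

37.5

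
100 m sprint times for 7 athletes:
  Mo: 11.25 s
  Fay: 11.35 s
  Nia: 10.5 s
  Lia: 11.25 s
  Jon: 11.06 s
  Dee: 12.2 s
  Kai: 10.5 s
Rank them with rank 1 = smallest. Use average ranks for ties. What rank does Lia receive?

Sorted (ascending): 10.5, 10.5, 11.06, 11.25, 11.25, 11.35, 12.2
The 2 values of 10.5 occupy positions 1–2 → average rank (1+2)/2 = 1.5.
The 2 values of 11.25 occupy positions 4–5 → average rank (4+5)/2 = 4.5.
Lia has value 11.25 s → rank 4.5.

4.5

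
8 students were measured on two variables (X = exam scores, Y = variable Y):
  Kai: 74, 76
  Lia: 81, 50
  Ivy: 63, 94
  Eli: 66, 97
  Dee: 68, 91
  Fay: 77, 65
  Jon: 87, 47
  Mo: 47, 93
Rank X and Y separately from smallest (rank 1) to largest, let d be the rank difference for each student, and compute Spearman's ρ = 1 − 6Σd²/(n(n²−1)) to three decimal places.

Ranks of variable 1: 5, 7, 2, 3, 4, 6, 8, 1
Ranks of variable 2: 4, 2, 7, 8, 5, 3, 1, 6
d = r₁ − r₂: 1, 5, -5, -5, -1, 3, 7, -5
d²: 1, 25, 25, 25, 1, 9, 49, 25; Σd² = 160
ρ = 1 − 6·160/(8·63) = 1 − 960/504 = -0.905

-0.905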